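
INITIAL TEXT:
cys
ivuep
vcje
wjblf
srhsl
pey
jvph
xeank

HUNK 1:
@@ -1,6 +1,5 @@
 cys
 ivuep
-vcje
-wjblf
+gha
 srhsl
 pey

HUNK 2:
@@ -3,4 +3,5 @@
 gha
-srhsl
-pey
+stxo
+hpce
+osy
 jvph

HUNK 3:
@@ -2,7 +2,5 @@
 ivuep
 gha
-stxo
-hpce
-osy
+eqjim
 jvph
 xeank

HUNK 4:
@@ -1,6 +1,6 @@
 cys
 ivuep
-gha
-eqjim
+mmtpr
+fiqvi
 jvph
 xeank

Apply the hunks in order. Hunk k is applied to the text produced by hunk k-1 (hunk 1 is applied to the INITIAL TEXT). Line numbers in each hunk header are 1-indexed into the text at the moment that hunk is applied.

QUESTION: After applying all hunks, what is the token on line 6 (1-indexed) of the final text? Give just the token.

Answer: xeank

Derivation:
Hunk 1: at line 1 remove [vcje,wjblf] add [gha] -> 7 lines: cys ivuep gha srhsl pey jvph xeank
Hunk 2: at line 3 remove [srhsl,pey] add [stxo,hpce,osy] -> 8 lines: cys ivuep gha stxo hpce osy jvph xeank
Hunk 3: at line 2 remove [stxo,hpce,osy] add [eqjim] -> 6 lines: cys ivuep gha eqjim jvph xeank
Hunk 4: at line 1 remove [gha,eqjim] add [mmtpr,fiqvi] -> 6 lines: cys ivuep mmtpr fiqvi jvph xeank
Final line 6: xeank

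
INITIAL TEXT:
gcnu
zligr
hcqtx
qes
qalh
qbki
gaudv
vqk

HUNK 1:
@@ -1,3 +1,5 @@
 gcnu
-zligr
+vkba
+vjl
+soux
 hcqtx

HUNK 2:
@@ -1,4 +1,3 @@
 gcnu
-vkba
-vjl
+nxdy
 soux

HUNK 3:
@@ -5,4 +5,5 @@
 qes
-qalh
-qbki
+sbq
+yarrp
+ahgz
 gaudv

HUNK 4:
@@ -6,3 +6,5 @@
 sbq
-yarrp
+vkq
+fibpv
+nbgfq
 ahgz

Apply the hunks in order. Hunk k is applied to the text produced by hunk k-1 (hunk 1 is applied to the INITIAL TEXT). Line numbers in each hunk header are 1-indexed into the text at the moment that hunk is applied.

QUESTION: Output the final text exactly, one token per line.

Hunk 1: at line 1 remove [zligr] add [vkba,vjl,soux] -> 10 lines: gcnu vkba vjl soux hcqtx qes qalh qbki gaudv vqk
Hunk 2: at line 1 remove [vkba,vjl] add [nxdy] -> 9 lines: gcnu nxdy soux hcqtx qes qalh qbki gaudv vqk
Hunk 3: at line 5 remove [qalh,qbki] add [sbq,yarrp,ahgz] -> 10 lines: gcnu nxdy soux hcqtx qes sbq yarrp ahgz gaudv vqk
Hunk 4: at line 6 remove [yarrp] add [vkq,fibpv,nbgfq] -> 12 lines: gcnu nxdy soux hcqtx qes sbq vkq fibpv nbgfq ahgz gaudv vqk

Answer: gcnu
nxdy
soux
hcqtx
qes
sbq
vkq
fibpv
nbgfq
ahgz
gaudv
vqk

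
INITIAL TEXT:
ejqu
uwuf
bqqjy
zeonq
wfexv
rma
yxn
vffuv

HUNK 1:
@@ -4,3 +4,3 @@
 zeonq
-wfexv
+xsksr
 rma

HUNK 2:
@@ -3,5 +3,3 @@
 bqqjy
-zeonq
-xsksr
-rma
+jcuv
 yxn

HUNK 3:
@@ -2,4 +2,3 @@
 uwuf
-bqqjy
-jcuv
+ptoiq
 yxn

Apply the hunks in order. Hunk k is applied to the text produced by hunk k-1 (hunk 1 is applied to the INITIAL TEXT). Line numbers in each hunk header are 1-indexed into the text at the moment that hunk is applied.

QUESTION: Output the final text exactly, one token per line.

Answer: ejqu
uwuf
ptoiq
yxn
vffuv

Derivation:
Hunk 1: at line 4 remove [wfexv] add [xsksr] -> 8 lines: ejqu uwuf bqqjy zeonq xsksr rma yxn vffuv
Hunk 2: at line 3 remove [zeonq,xsksr,rma] add [jcuv] -> 6 lines: ejqu uwuf bqqjy jcuv yxn vffuv
Hunk 3: at line 2 remove [bqqjy,jcuv] add [ptoiq] -> 5 lines: ejqu uwuf ptoiq yxn vffuv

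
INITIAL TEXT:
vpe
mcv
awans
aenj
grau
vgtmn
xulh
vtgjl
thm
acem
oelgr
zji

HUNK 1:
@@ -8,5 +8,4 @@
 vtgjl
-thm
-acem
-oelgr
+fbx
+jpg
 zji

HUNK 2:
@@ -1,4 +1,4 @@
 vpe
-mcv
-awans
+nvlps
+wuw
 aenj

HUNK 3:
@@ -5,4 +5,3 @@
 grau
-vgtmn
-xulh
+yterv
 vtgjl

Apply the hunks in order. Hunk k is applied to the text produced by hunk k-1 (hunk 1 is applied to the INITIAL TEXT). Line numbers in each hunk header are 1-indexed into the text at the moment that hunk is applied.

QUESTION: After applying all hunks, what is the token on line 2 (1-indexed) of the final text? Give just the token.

Answer: nvlps

Derivation:
Hunk 1: at line 8 remove [thm,acem,oelgr] add [fbx,jpg] -> 11 lines: vpe mcv awans aenj grau vgtmn xulh vtgjl fbx jpg zji
Hunk 2: at line 1 remove [mcv,awans] add [nvlps,wuw] -> 11 lines: vpe nvlps wuw aenj grau vgtmn xulh vtgjl fbx jpg zji
Hunk 3: at line 5 remove [vgtmn,xulh] add [yterv] -> 10 lines: vpe nvlps wuw aenj grau yterv vtgjl fbx jpg zji
Final line 2: nvlps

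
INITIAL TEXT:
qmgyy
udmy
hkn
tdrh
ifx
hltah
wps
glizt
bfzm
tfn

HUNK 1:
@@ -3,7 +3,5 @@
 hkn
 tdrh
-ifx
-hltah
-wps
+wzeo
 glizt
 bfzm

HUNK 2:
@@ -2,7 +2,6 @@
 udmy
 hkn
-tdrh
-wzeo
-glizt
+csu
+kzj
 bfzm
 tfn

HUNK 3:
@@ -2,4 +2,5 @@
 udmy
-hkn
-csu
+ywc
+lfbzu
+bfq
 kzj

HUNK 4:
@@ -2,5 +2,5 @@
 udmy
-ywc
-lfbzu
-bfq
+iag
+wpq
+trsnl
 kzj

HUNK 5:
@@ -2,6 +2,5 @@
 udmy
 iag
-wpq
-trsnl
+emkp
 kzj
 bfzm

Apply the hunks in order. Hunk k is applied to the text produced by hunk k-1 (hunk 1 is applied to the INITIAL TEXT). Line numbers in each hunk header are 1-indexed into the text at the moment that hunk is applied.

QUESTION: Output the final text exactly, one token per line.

Answer: qmgyy
udmy
iag
emkp
kzj
bfzm
tfn

Derivation:
Hunk 1: at line 3 remove [ifx,hltah,wps] add [wzeo] -> 8 lines: qmgyy udmy hkn tdrh wzeo glizt bfzm tfn
Hunk 2: at line 2 remove [tdrh,wzeo,glizt] add [csu,kzj] -> 7 lines: qmgyy udmy hkn csu kzj bfzm tfn
Hunk 3: at line 2 remove [hkn,csu] add [ywc,lfbzu,bfq] -> 8 lines: qmgyy udmy ywc lfbzu bfq kzj bfzm tfn
Hunk 4: at line 2 remove [ywc,lfbzu,bfq] add [iag,wpq,trsnl] -> 8 lines: qmgyy udmy iag wpq trsnl kzj bfzm tfn
Hunk 5: at line 2 remove [wpq,trsnl] add [emkp] -> 7 lines: qmgyy udmy iag emkp kzj bfzm tfn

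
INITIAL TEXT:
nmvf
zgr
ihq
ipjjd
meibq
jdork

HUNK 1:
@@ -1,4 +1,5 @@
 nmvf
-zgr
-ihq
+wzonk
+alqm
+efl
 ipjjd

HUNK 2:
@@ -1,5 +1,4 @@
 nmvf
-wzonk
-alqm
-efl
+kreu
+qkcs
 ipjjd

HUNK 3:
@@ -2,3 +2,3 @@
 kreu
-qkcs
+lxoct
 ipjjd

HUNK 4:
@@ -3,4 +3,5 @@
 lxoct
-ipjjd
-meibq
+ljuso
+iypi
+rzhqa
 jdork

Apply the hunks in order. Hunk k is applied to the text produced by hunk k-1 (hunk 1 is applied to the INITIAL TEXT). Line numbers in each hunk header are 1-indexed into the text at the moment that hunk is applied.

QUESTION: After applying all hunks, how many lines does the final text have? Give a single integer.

Answer: 7

Derivation:
Hunk 1: at line 1 remove [zgr,ihq] add [wzonk,alqm,efl] -> 7 lines: nmvf wzonk alqm efl ipjjd meibq jdork
Hunk 2: at line 1 remove [wzonk,alqm,efl] add [kreu,qkcs] -> 6 lines: nmvf kreu qkcs ipjjd meibq jdork
Hunk 3: at line 2 remove [qkcs] add [lxoct] -> 6 lines: nmvf kreu lxoct ipjjd meibq jdork
Hunk 4: at line 3 remove [ipjjd,meibq] add [ljuso,iypi,rzhqa] -> 7 lines: nmvf kreu lxoct ljuso iypi rzhqa jdork
Final line count: 7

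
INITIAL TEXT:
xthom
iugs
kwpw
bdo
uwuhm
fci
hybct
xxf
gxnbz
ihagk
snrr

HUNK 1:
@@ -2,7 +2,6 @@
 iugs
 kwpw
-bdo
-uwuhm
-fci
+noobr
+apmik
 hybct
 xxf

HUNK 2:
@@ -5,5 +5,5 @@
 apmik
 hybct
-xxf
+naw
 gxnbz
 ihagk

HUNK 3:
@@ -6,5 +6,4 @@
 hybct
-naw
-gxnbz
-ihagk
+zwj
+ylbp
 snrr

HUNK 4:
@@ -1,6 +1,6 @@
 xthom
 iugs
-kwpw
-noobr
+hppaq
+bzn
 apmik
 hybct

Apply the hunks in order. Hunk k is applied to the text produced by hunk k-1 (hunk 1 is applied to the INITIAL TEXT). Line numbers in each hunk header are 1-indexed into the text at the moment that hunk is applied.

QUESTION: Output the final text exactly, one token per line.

Hunk 1: at line 2 remove [bdo,uwuhm,fci] add [noobr,apmik] -> 10 lines: xthom iugs kwpw noobr apmik hybct xxf gxnbz ihagk snrr
Hunk 2: at line 5 remove [xxf] add [naw] -> 10 lines: xthom iugs kwpw noobr apmik hybct naw gxnbz ihagk snrr
Hunk 3: at line 6 remove [naw,gxnbz,ihagk] add [zwj,ylbp] -> 9 lines: xthom iugs kwpw noobr apmik hybct zwj ylbp snrr
Hunk 4: at line 1 remove [kwpw,noobr] add [hppaq,bzn] -> 9 lines: xthom iugs hppaq bzn apmik hybct zwj ylbp snrr

Answer: xthom
iugs
hppaq
bzn
apmik
hybct
zwj
ylbp
snrr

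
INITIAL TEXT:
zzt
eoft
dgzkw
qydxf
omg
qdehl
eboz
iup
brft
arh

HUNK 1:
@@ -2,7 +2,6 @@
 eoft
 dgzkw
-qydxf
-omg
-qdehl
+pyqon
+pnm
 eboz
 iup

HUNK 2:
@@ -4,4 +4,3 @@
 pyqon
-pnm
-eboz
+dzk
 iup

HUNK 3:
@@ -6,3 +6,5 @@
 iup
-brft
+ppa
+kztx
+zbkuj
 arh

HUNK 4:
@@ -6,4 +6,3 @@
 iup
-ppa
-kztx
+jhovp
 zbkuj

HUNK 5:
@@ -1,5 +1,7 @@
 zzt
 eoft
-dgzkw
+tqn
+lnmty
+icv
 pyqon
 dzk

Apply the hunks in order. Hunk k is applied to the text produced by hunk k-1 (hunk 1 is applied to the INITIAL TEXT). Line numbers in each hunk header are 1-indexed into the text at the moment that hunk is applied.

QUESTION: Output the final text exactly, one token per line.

Hunk 1: at line 2 remove [qydxf,omg,qdehl] add [pyqon,pnm] -> 9 lines: zzt eoft dgzkw pyqon pnm eboz iup brft arh
Hunk 2: at line 4 remove [pnm,eboz] add [dzk] -> 8 lines: zzt eoft dgzkw pyqon dzk iup brft arh
Hunk 3: at line 6 remove [brft] add [ppa,kztx,zbkuj] -> 10 lines: zzt eoft dgzkw pyqon dzk iup ppa kztx zbkuj arh
Hunk 4: at line 6 remove [ppa,kztx] add [jhovp] -> 9 lines: zzt eoft dgzkw pyqon dzk iup jhovp zbkuj arh
Hunk 5: at line 1 remove [dgzkw] add [tqn,lnmty,icv] -> 11 lines: zzt eoft tqn lnmty icv pyqon dzk iup jhovp zbkuj arh

Answer: zzt
eoft
tqn
lnmty
icv
pyqon
dzk
iup
jhovp
zbkuj
arh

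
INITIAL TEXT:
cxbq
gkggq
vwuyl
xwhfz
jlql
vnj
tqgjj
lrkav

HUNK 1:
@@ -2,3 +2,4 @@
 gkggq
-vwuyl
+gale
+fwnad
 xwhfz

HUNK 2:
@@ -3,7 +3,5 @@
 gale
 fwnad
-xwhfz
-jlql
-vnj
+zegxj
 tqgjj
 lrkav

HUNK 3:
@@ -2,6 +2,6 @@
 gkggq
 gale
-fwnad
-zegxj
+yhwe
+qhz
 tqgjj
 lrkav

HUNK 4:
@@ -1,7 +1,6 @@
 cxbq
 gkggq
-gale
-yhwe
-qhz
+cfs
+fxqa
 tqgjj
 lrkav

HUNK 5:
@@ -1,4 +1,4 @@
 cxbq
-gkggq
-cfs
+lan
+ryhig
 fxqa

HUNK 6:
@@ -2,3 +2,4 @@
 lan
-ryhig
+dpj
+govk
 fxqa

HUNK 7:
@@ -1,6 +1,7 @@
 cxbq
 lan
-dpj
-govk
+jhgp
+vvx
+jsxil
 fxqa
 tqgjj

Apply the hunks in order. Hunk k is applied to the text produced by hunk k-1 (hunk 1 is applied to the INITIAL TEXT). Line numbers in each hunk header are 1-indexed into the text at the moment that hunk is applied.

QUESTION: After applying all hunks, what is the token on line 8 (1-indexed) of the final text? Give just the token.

Hunk 1: at line 2 remove [vwuyl] add [gale,fwnad] -> 9 lines: cxbq gkggq gale fwnad xwhfz jlql vnj tqgjj lrkav
Hunk 2: at line 3 remove [xwhfz,jlql,vnj] add [zegxj] -> 7 lines: cxbq gkggq gale fwnad zegxj tqgjj lrkav
Hunk 3: at line 2 remove [fwnad,zegxj] add [yhwe,qhz] -> 7 lines: cxbq gkggq gale yhwe qhz tqgjj lrkav
Hunk 4: at line 1 remove [gale,yhwe,qhz] add [cfs,fxqa] -> 6 lines: cxbq gkggq cfs fxqa tqgjj lrkav
Hunk 5: at line 1 remove [gkggq,cfs] add [lan,ryhig] -> 6 lines: cxbq lan ryhig fxqa tqgjj lrkav
Hunk 6: at line 2 remove [ryhig] add [dpj,govk] -> 7 lines: cxbq lan dpj govk fxqa tqgjj lrkav
Hunk 7: at line 1 remove [dpj,govk] add [jhgp,vvx,jsxil] -> 8 lines: cxbq lan jhgp vvx jsxil fxqa tqgjj lrkav
Final line 8: lrkav

Answer: lrkav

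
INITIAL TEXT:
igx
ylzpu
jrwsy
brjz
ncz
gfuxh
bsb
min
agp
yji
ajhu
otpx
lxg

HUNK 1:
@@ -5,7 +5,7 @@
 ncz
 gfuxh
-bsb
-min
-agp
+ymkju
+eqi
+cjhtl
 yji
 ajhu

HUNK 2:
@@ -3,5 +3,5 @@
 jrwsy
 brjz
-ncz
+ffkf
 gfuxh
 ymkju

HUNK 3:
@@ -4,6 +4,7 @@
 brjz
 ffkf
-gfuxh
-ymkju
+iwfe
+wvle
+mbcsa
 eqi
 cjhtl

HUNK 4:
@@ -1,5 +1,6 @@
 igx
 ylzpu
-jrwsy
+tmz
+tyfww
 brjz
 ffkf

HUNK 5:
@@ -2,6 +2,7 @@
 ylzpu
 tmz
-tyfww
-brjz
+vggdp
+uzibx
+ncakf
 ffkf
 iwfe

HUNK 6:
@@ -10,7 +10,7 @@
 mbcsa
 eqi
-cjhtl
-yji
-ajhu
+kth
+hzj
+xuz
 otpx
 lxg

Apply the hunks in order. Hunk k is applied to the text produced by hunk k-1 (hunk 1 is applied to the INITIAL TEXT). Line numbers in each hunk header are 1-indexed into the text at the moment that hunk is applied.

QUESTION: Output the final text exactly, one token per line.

Hunk 1: at line 5 remove [bsb,min,agp] add [ymkju,eqi,cjhtl] -> 13 lines: igx ylzpu jrwsy brjz ncz gfuxh ymkju eqi cjhtl yji ajhu otpx lxg
Hunk 2: at line 3 remove [ncz] add [ffkf] -> 13 lines: igx ylzpu jrwsy brjz ffkf gfuxh ymkju eqi cjhtl yji ajhu otpx lxg
Hunk 3: at line 4 remove [gfuxh,ymkju] add [iwfe,wvle,mbcsa] -> 14 lines: igx ylzpu jrwsy brjz ffkf iwfe wvle mbcsa eqi cjhtl yji ajhu otpx lxg
Hunk 4: at line 1 remove [jrwsy] add [tmz,tyfww] -> 15 lines: igx ylzpu tmz tyfww brjz ffkf iwfe wvle mbcsa eqi cjhtl yji ajhu otpx lxg
Hunk 5: at line 2 remove [tyfww,brjz] add [vggdp,uzibx,ncakf] -> 16 lines: igx ylzpu tmz vggdp uzibx ncakf ffkf iwfe wvle mbcsa eqi cjhtl yji ajhu otpx lxg
Hunk 6: at line 10 remove [cjhtl,yji,ajhu] add [kth,hzj,xuz] -> 16 lines: igx ylzpu tmz vggdp uzibx ncakf ffkf iwfe wvle mbcsa eqi kth hzj xuz otpx lxg

Answer: igx
ylzpu
tmz
vggdp
uzibx
ncakf
ffkf
iwfe
wvle
mbcsa
eqi
kth
hzj
xuz
otpx
lxg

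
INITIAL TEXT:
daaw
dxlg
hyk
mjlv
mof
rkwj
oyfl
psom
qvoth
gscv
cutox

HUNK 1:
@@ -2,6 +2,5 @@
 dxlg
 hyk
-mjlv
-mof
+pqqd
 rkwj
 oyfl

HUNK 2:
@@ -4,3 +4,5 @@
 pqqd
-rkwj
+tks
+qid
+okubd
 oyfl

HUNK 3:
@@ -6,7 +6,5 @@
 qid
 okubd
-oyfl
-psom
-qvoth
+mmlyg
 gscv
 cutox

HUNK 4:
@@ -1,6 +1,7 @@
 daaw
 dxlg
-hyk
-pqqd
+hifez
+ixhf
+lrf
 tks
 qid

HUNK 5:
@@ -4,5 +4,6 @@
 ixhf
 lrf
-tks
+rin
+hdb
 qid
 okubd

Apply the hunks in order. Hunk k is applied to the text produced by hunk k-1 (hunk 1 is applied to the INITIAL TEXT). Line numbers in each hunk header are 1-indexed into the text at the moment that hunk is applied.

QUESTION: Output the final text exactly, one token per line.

Answer: daaw
dxlg
hifez
ixhf
lrf
rin
hdb
qid
okubd
mmlyg
gscv
cutox

Derivation:
Hunk 1: at line 2 remove [mjlv,mof] add [pqqd] -> 10 lines: daaw dxlg hyk pqqd rkwj oyfl psom qvoth gscv cutox
Hunk 2: at line 4 remove [rkwj] add [tks,qid,okubd] -> 12 lines: daaw dxlg hyk pqqd tks qid okubd oyfl psom qvoth gscv cutox
Hunk 3: at line 6 remove [oyfl,psom,qvoth] add [mmlyg] -> 10 lines: daaw dxlg hyk pqqd tks qid okubd mmlyg gscv cutox
Hunk 4: at line 1 remove [hyk,pqqd] add [hifez,ixhf,lrf] -> 11 lines: daaw dxlg hifez ixhf lrf tks qid okubd mmlyg gscv cutox
Hunk 5: at line 4 remove [tks] add [rin,hdb] -> 12 lines: daaw dxlg hifez ixhf lrf rin hdb qid okubd mmlyg gscv cutox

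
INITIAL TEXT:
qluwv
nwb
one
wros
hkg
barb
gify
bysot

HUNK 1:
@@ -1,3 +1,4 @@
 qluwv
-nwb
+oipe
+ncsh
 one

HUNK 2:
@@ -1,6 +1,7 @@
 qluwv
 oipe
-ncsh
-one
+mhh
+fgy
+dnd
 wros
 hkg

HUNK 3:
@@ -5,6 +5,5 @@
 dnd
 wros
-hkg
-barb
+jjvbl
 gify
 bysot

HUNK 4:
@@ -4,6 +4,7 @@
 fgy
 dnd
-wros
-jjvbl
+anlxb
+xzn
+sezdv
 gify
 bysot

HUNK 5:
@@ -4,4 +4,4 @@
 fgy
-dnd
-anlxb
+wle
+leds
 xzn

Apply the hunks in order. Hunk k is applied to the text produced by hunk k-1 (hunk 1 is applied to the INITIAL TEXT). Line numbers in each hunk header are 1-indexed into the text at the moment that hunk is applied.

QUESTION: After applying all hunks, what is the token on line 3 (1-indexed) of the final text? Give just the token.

Hunk 1: at line 1 remove [nwb] add [oipe,ncsh] -> 9 lines: qluwv oipe ncsh one wros hkg barb gify bysot
Hunk 2: at line 1 remove [ncsh,one] add [mhh,fgy,dnd] -> 10 lines: qluwv oipe mhh fgy dnd wros hkg barb gify bysot
Hunk 3: at line 5 remove [hkg,barb] add [jjvbl] -> 9 lines: qluwv oipe mhh fgy dnd wros jjvbl gify bysot
Hunk 4: at line 4 remove [wros,jjvbl] add [anlxb,xzn,sezdv] -> 10 lines: qluwv oipe mhh fgy dnd anlxb xzn sezdv gify bysot
Hunk 5: at line 4 remove [dnd,anlxb] add [wle,leds] -> 10 lines: qluwv oipe mhh fgy wle leds xzn sezdv gify bysot
Final line 3: mhh

Answer: mhh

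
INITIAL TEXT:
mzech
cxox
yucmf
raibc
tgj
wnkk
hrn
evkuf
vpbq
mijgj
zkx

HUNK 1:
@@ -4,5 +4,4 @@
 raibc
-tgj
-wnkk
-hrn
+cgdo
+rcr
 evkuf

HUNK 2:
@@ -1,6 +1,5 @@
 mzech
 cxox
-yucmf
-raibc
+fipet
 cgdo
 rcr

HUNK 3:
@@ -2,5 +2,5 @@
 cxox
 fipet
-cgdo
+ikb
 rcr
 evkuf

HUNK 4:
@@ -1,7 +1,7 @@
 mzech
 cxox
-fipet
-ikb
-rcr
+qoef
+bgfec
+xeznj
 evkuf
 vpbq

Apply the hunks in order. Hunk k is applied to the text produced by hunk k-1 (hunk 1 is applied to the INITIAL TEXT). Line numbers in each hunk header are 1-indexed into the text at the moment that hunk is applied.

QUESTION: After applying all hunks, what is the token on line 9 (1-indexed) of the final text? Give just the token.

Hunk 1: at line 4 remove [tgj,wnkk,hrn] add [cgdo,rcr] -> 10 lines: mzech cxox yucmf raibc cgdo rcr evkuf vpbq mijgj zkx
Hunk 2: at line 1 remove [yucmf,raibc] add [fipet] -> 9 lines: mzech cxox fipet cgdo rcr evkuf vpbq mijgj zkx
Hunk 3: at line 2 remove [cgdo] add [ikb] -> 9 lines: mzech cxox fipet ikb rcr evkuf vpbq mijgj zkx
Hunk 4: at line 1 remove [fipet,ikb,rcr] add [qoef,bgfec,xeznj] -> 9 lines: mzech cxox qoef bgfec xeznj evkuf vpbq mijgj zkx
Final line 9: zkx

Answer: zkx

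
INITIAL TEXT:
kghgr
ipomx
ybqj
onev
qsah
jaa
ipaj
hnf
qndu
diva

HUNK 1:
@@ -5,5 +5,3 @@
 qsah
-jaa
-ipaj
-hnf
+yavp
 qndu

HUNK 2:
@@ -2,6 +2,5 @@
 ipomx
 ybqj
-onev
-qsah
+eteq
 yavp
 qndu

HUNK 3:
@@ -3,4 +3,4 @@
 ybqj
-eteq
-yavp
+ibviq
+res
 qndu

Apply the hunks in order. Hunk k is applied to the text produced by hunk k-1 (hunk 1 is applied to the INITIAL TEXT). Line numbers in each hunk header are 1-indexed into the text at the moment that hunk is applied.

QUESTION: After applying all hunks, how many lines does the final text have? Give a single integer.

Hunk 1: at line 5 remove [jaa,ipaj,hnf] add [yavp] -> 8 lines: kghgr ipomx ybqj onev qsah yavp qndu diva
Hunk 2: at line 2 remove [onev,qsah] add [eteq] -> 7 lines: kghgr ipomx ybqj eteq yavp qndu diva
Hunk 3: at line 3 remove [eteq,yavp] add [ibviq,res] -> 7 lines: kghgr ipomx ybqj ibviq res qndu diva
Final line count: 7

Answer: 7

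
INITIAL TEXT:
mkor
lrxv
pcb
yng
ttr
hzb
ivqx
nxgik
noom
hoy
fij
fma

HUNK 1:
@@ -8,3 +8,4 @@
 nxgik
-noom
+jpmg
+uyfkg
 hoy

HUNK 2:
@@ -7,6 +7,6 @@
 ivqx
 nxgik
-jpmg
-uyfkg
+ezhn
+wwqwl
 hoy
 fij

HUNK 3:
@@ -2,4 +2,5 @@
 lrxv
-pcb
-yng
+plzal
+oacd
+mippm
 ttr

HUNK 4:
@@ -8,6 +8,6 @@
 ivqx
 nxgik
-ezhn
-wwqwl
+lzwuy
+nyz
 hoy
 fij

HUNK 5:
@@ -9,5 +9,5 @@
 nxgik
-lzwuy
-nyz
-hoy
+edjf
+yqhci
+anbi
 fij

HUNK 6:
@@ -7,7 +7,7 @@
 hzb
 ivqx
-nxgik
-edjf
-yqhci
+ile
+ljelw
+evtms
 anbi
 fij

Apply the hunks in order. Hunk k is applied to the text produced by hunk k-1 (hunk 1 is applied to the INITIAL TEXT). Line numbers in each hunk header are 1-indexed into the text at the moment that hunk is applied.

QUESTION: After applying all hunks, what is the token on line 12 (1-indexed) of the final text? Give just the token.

Answer: anbi

Derivation:
Hunk 1: at line 8 remove [noom] add [jpmg,uyfkg] -> 13 lines: mkor lrxv pcb yng ttr hzb ivqx nxgik jpmg uyfkg hoy fij fma
Hunk 2: at line 7 remove [jpmg,uyfkg] add [ezhn,wwqwl] -> 13 lines: mkor lrxv pcb yng ttr hzb ivqx nxgik ezhn wwqwl hoy fij fma
Hunk 3: at line 2 remove [pcb,yng] add [plzal,oacd,mippm] -> 14 lines: mkor lrxv plzal oacd mippm ttr hzb ivqx nxgik ezhn wwqwl hoy fij fma
Hunk 4: at line 8 remove [ezhn,wwqwl] add [lzwuy,nyz] -> 14 lines: mkor lrxv plzal oacd mippm ttr hzb ivqx nxgik lzwuy nyz hoy fij fma
Hunk 5: at line 9 remove [lzwuy,nyz,hoy] add [edjf,yqhci,anbi] -> 14 lines: mkor lrxv plzal oacd mippm ttr hzb ivqx nxgik edjf yqhci anbi fij fma
Hunk 6: at line 7 remove [nxgik,edjf,yqhci] add [ile,ljelw,evtms] -> 14 lines: mkor lrxv plzal oacd mippm ttr hzb ivqx ile ljelw evtms anbi fij fma
Final line 12: anbi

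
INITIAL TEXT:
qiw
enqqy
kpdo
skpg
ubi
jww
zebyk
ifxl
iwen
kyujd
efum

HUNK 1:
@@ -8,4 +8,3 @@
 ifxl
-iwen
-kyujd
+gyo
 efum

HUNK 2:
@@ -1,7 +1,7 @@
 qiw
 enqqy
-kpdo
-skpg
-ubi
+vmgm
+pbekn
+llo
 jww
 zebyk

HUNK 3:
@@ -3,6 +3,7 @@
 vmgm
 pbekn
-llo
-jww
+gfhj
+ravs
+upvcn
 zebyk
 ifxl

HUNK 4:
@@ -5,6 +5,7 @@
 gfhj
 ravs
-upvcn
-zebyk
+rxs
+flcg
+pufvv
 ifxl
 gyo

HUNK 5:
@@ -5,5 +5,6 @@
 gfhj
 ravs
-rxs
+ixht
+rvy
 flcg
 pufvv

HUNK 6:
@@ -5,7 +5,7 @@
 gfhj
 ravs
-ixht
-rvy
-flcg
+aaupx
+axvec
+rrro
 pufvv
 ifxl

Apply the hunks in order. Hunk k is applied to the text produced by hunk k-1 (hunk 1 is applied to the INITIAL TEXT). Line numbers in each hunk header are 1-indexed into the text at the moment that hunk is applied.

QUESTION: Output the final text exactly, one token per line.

Answer: qiw
enqqy
vmgm
pbekn
gfhj
ravs
aaupx
axvec
rrro
pufvv
ifxl
gyo
efum

Derivation:
Hunk 1: at line 8 remove [iwen,kyujd] add [gyo] -> 10 lines: qiw enqqy kpdo skpg ubi jww zebyk ifxl gyo efum
Hunk 2: at line 1 remove [kpdo,skpg,ubi] add [vmgm,pbekn,llo] -> 10 lines: qiw enqqy vmgm pbekn llo jww zebyk ifxl gyo efum
Hunk 3: at line 3 remove [llo,jww] add [gfhj,ravs,upvcn] -> 11 lines: qiw enqqy vmgm pbekn gfhj ravs upvcn zebyk ifxl gyo efum
Hunk 4: at line 5 remove [upvcn,zebyk] add [rxs,flcg,pufvv] -> 12 lines: qiw enqqy vmgm pbekn gfhj ravs rxs flcg pufvv ifxl gyo efum
Hunk 5: at line 5 remove [rxs] add [ixht,rvy] -> 13 lines: qiw enqqy vmgm pbekn gfhj ravs ixht rvy flcg pufvv ifxl gyo efum
Hunk 6: at line 5 remove [ixht,rvy,flcg] add [aaupx,axvec,rrro] -> 13 lines: qiw enqqy vmgm pbekn gfhj ravs aaupx axvec rrro pufvv ifxl gyo efum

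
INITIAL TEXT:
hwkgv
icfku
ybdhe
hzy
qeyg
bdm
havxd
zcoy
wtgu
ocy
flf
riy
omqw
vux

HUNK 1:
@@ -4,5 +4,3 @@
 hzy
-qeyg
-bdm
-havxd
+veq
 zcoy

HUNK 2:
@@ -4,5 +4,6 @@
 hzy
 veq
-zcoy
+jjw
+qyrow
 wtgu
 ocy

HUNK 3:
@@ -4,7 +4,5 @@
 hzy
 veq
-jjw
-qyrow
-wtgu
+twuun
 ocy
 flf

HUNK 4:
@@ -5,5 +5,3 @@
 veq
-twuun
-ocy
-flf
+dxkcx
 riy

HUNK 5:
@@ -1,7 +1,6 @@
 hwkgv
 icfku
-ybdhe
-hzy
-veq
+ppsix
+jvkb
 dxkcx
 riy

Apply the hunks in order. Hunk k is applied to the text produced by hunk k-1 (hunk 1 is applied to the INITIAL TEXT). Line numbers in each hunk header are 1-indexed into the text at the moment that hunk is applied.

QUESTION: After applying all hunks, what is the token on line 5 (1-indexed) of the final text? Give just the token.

Hunk 1: at line 4 remove [qeyg,bdm,havxd] add [veq] -> 12 lines: hwkgv icfku ybdhe hzy veq zcoy wtgu ocy flf riy omqw vux
Hunk 2: at line 4 remove [zcoy] add [jjw,qyrow] -> 13 lines: hwkgv icfku ybdhe hzy veq jjw qyrow wtgu ocy flf riy omqw vux
Hunk 3: at line 4 remove [jjw,qyrow,wtgu] add [twuun] -> 11 lines: hwkgv icfku ybdhe hzy veq twuun ocy flf riy omqw vux
Hunk 4: at line 5 remove [twuun,ocy,flf] add [dxkcx] -> 9 lines: hwkgv icfku ybdhe hzy veq dxkcx riy omqw vux
Hunk 5: at line 1 remove [ybdhe,hzy,veq] add [ppsix,jvkb] -> 8 lines: hwkgv icfku ppsix jvkb dxkcx riy omqw vux
Final line 5: dxkcx

Answer: dxkcx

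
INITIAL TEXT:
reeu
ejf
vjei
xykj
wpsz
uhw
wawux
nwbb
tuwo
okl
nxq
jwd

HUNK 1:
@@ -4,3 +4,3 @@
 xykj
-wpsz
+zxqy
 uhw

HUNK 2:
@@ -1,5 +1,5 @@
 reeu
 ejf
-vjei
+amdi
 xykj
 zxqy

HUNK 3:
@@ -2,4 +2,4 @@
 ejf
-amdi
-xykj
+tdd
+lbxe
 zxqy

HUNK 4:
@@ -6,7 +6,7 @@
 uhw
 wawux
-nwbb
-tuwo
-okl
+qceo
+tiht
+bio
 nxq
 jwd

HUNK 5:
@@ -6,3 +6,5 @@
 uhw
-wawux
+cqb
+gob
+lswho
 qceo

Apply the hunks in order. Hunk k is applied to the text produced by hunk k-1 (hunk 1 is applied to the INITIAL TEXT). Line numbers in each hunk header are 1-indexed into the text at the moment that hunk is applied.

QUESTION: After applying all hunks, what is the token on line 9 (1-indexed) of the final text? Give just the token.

Answer: lswho

Derivation:
Hunk 1: at line 4 remove [wpsz] add [zxqy] -> 12 lines: reeu ejf vjei xykj zxqy uhw wawux nwbb tuwo okl nxq jwd
Hunk 2: at line 1 remove [vjei] add [amdi] -> 12 lines: reeu ejf amdi xykj zxqy uhw wawux nwbb tuwo okl nxq jwd
Hunk 3: at line 2 remove [amdi,xykj] add [tdd,lbxe] -> 12 lines: reeu ejf tdd lbxe zxqy uhw wawux nwbb tuwo okl nxq jwd
Hunk 4: at line 6 remove [nwbb,tuwo,okl] add [qceo,tiht,bio] -> 12 lines: reeu ejf tdd lbxe zxqy uhw wawux qceo tiht bio nxq jwd
Hunk 5: at line 6 remove [wawux] add [cqb,gob,lswho] -> 14 lines: reeu ejf tdd lbxe zxqy uhw cqb gob lswho qceo tiht bio nxq jwd
Final line 9: lswho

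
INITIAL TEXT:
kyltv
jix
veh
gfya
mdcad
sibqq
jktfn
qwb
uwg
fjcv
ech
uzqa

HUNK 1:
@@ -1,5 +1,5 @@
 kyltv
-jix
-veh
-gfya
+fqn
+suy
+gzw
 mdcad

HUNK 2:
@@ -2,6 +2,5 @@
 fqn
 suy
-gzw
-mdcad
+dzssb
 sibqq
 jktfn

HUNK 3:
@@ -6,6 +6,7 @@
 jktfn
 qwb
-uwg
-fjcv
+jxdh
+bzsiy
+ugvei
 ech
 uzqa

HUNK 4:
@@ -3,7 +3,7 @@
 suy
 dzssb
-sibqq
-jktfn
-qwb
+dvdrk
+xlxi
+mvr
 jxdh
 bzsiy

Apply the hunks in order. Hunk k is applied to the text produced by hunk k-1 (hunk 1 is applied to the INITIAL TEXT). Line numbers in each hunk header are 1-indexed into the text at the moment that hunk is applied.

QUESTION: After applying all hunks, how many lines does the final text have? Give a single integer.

Hunk 1: at line 1 remove [jix,veh,gfya] add [fqn,suy,gzw] -> 12 lines: kyltv fqn suy gzw mdcad sibqq jktfn qwb uwg fjcv ech uzqa
Hunk 2: at line 2 remove [gzw,mdcad] add [dzssb] -> 11 lines: kyltv fqn suy dzssb sibqq jktfn qwb uwg fjcv ech uzqa
Hunk 3: at line 6 remove [uwg,fjcv] add [jxdh,bzsiy,ugvei] -> 12 lines: kyltv fqn suy dzssb sibqq jktfn qwb jxdh bzsiy ugvei ech uzqa
Hunk 4: at line 3 remove [sibqq,jktfn,qwb] add [dvdrk,xlxi,mvr] -> 12 lines: kyltv fqn suy dzssb dvdrk xlxi mvr jxdh bzsiy ugvei ech uzqa
Final line count: 12

Answer: 12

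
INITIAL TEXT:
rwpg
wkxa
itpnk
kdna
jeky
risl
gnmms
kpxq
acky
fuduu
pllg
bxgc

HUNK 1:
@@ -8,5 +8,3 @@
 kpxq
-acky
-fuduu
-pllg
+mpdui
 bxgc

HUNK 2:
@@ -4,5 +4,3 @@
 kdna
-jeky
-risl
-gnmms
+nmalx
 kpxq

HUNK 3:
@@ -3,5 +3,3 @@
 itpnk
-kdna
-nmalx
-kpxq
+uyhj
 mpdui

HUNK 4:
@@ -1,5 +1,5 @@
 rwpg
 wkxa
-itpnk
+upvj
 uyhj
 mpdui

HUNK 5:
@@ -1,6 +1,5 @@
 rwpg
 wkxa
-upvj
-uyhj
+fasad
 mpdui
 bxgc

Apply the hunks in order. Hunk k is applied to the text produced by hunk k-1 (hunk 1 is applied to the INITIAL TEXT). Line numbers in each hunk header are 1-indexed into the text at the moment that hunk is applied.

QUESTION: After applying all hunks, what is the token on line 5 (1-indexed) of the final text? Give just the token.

Answer: bxgc

Derivation:
Hunk 1: at line 8 remove [acky,fuduu,pllg] add [mpdui] -> 10 lines: rwpg wkxa itpnk kdna jeky risl gnmms kpxq mpdui bxgc
Hunk 2: at line 4 remove [jeky,risl,gnmms] add [nmalx] -> 8 lines: rwpg wkxa itpnk kdna nmalx kpxq mpdui bxgc
Hunk 3: at line 3 remove [kdna,nmalx,kpxq] add [uyhj] -> 6 lines: rwpg wkxa itpnk uyhj mpdui bxgc
Hunk 4: at line 1 remove [itpnk] add [upvj] -> 6 lines: rwpg wkxa upvj uyhj mpdui bxgc
Hunk 5: at line 1 remove [upvj,uyhj] add [fasad] -> 5 lines: rwpg wkxa fasad mpdui bxgc
Final line 5: bxgc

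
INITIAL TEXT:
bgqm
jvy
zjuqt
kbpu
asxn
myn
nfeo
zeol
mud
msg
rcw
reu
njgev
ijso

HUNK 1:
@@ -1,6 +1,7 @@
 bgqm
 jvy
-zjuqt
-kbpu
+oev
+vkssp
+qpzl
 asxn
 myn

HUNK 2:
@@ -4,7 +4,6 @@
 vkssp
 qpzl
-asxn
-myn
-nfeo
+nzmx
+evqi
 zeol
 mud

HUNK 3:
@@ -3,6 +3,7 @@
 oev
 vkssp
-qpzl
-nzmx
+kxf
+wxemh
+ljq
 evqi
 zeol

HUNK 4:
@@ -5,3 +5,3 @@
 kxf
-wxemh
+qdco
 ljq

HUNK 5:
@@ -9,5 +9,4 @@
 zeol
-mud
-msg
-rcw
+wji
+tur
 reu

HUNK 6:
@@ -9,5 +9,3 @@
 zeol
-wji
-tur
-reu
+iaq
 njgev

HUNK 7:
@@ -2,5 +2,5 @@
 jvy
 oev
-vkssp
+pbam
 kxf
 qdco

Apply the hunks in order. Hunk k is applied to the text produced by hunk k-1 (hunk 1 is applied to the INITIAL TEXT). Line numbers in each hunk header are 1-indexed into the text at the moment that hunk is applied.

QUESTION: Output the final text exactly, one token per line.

Answer: bgqm
jvy
oev
pbam
kxf
qdco
ljq
evqi
zeol
iaq
njgev
ijso

Derivation:
Hunk 1: at line 1 remove [zjuqt,kbpu] add [oev,vkssp,qpzl] -> 15 lines: bgqm jvy oev vkssp qpzl asxn myn nfeo zeol mud msg rcw reu njgev ijso
Hunk 2: at line 4 remove [asxn,myn,nfeo] add [nzmx,evqi] -> 14 lines: bgqm jvy oev vkssp qpzl nzmx evqi zeol mud msg rcw reu njgev ijso
Hunk 3: at line 3 remove [qpzl,nzmx] add [kxf,wxemh,ljq] -> 15 lines: bgqm jvy oev vkssp kxf wxemh ljq evqi zeol mud msg rcw reu njgev ijso
Hunk 4: at line 5 remove [wxemh] add [qdco] -> 15 lines: bgqm jvy oev vkssp kxf qdco ljq evqi zeol mud msg rcw reu njgev ijso
Hunk 5: at line 9 remove [mud,msg,rcw] add [wji,tur] -> 14 lines: bgqm jvy oev vkssp kxf qdco ljq evqi zeol wji tur reu njgev ijso
Hunk 6: at line 9 remove [wji,tur,reu] add [iaq] -> 12 lines: bgqm jvy oev vkssp kxf qdco ljq evqi zeol iaq njgev ijso
Hunk 7: at line 2 remove [vkssp] add [pbam] -> 12 lines: bgqm jvy oev pbam kxf qdco ljq evqi zeol iaq njgev ijso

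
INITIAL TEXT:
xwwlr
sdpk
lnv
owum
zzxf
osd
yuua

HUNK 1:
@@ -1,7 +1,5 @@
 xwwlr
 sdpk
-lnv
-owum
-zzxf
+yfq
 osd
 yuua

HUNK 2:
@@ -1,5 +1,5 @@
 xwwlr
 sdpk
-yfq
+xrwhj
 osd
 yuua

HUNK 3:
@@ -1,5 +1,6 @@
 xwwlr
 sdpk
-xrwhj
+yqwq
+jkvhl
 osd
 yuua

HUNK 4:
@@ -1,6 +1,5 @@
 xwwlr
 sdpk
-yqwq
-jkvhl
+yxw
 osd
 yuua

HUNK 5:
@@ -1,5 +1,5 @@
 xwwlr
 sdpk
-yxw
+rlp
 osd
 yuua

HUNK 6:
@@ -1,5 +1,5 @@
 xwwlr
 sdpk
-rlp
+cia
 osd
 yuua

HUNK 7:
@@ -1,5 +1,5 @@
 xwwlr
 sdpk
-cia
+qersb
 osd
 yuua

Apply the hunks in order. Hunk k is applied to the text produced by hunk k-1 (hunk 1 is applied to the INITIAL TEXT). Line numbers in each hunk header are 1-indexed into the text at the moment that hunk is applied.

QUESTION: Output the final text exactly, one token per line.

Answer: xwwlr
sdpk
qersb
osd
yuua

Derivation:
Hunk 1: at line 1 remove [lnv,owum,zzxf] add [yfq] -> 5 lines: xwwlr sdpk yfq osd yuua
Hunk 2: at line 1 remove [yfq] add [xrwhj] -> 5 lines: xwwlr sdpk xrwhj osd yuua
Hunk 3: at line 1 remove [xrwhj] add [yqwq,jkvhl] -> 6 lines: xwwlr sdpk yqwq jkvhl osd yuua
Hunk 4: at line 1 remove [yqwq,jkvhl] add [yxw] -> 5 lines: xwwlr sdpk yxw osd yuua
Hunk 5: at line 1 remove [yxw] add [rlp] -> 5 lines: xwwlr sdpk rlp osd yuua
Hunk 6: at line 1 remove [rlp] add [cia] -> 5 lines: xwwlr sdpk cia osd yuua
Hunk 7: at line 1 remove [cia] add [qersb] -> 5 lines: xwwlr sdpk qersb osd yuua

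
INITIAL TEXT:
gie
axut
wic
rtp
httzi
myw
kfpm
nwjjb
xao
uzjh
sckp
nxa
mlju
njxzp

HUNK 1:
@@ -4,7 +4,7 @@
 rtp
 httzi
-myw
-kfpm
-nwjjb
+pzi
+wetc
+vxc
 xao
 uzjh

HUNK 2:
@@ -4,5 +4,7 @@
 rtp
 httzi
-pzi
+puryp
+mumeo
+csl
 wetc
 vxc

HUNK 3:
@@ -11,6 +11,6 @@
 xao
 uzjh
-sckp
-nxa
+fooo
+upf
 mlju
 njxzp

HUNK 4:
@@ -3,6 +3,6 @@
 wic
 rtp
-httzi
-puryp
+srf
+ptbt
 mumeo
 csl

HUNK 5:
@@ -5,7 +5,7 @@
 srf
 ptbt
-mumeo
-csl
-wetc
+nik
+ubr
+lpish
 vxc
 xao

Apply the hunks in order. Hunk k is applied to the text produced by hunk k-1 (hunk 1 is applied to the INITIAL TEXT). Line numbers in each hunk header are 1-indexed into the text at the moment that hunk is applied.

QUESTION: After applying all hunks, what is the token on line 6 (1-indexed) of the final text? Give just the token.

Answer: ptbt

Derivation:
Hunk 1: at line 4 remove [myw,kfpm,nwjjb] add [pzi,wetc,vxc] -> 14 lines: gie axut wic rtp httzi pzi wetc vxc xao uzjh sckp nxa mlju njxzp
Hunk 2: at line 4 remove [pzi] add [puryp,mumeo,csl] -> 16 lines: gie axut wic rtp httzi puryp mumeo csl wetc vxc xao uzjh sckp nxa mlju njxzp
Hunk 3: at line 11 remove [sckp,nxa] add [fooo,upf] -> 16 lines: gie axut wic rtp httzi puryp mumeo csl wetc vxc xao uzjh fooo upf mlju njxzp
Hunk 4: at line 3 remove [httzi,puryp] add [srf,ptbt] -> 16 lines: gie axut wic rtp srf ptbt mumeo csl wetc vxc xao uzjh fooo upf mlju njxzp
Hunk 5: at line 5 remove [mumeo,csl,wetc] add [nik,ubr,lpish] -> 16 lines: gie axut wic rtp srf ptbt nik ubr lpish vxc xao uzjh fooo upf mlju njxzp
Final line 6: ptbt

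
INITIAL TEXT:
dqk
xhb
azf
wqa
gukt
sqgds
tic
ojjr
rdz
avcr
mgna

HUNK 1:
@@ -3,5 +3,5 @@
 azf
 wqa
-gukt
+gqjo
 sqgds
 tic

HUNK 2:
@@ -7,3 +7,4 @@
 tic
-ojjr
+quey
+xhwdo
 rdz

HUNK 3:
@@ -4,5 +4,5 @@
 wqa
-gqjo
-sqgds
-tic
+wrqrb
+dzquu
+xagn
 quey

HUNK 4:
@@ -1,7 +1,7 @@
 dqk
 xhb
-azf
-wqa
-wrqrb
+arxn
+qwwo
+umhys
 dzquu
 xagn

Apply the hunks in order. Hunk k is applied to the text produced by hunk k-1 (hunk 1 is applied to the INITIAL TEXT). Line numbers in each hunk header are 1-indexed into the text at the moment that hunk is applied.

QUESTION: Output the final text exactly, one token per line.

Hunk 1: at line 3 remove [gukt] add [gqjo] -> 11 lines: dqk xhb azf wqa gqjo sqgds tic ojjr rdz avcr mgna
Hunk 2: at line 7 remove [ojjr] add [quey,xhwdo] -> 12 lines: dqk xhb azf wqa gqjo sqgds tic quey xhwdo rdz avcr mgna
Hunk 3: at line 4 remove [gqjo,sqgds,tic] add [wrqrb,dzquu,xagn] -> 12 lines: dqk xhb azf wqa wrqrb dzquu xagn quey xhwdo rdz avcr mgna
Hunk 4: at line 1 remove [azf,wqa,wrqrb] add [arxn,qwwo,umhys] -> 12 lines: dqk xhb arxn qwwo umhys dzquu xagn quey xhwdo rdz avcr mgna

Answer: dqk
xhb
arxn
qwwo
umhys
dzquu
xagn
quey
xhwdo
rdz
avcr
mgna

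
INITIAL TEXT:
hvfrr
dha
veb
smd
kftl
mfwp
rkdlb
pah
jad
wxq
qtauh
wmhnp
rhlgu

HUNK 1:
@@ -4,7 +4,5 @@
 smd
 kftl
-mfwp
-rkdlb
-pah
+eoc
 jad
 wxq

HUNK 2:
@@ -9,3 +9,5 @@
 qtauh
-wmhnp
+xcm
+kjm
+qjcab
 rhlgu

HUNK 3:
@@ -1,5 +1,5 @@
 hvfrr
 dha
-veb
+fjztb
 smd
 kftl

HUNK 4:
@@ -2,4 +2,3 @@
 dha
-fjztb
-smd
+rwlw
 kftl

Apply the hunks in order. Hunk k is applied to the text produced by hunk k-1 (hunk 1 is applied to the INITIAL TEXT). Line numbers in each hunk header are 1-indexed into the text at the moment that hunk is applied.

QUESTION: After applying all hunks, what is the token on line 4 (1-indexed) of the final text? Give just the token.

Answer: kftl

Derivation:
Hunk 1: at line 4 remove [mfwp,rkdlb,pah] add [eoc] -> 11 lines: hvfrr dha veb smd kftl eoc jad wxq qtauh wmhnp rhlgu
Hunk 2: at line 9 remove [wmhnp] add [xcm,kjm,qjcab] -> 13 lines: hvfrr dha veb smd kftl eoc jad wxq qtauh xcm kjm qjcab rhlgu
Hunk 3: at line 1 remove [veb] add [fjztb] -> 13 lines: hvfrr dha fjztb smd kftl eoc jad wxq qtauh xcm kjm qjcab rhlgu
Hunk 4: at line 2 remove [fjztb,smd] add [rwlw] -> 12 lines: hvfrr dha rwlw kftl eoc jad wxq qtauh xcm kjm qjcab rhlgu
Final line 4: kftl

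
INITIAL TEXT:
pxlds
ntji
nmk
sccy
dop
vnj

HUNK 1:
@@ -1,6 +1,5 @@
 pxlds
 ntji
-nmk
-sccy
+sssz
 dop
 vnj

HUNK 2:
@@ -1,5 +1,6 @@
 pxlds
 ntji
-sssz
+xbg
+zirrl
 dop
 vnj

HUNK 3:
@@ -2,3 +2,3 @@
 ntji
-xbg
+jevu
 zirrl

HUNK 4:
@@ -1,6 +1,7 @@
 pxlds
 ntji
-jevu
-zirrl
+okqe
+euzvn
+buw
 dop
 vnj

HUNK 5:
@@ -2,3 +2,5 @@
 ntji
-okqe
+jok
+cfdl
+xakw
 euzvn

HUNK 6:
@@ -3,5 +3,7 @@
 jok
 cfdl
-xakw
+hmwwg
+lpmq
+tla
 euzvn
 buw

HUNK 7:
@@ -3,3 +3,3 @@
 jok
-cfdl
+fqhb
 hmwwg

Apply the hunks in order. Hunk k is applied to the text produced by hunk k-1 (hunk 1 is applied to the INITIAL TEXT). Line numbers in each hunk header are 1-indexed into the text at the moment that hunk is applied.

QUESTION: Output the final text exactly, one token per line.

Answer: pxlds
ntji
jok
fqhb
hmwwg
lpmq
tla
euzvn
buw
dop
vnj

Derivation:
Hunk 1: at line 1 remove [nmk,sccy] add [sssz] -> 5 lines: pxlds ntji sssz dop vnj
Hunk 2: at line 1 remove [sssz] add [xbg,zirrl] -> 6 lines: pxlds ntji xbg zirrl dop vnj
Hunk 3: at line 2 remove [xbg] add [jevu] -> 6 lines: pxlds ntji jevu zirrl dop vnj
Hunk 4: at line 1 remove [jevu,zirrl] add [okqe,euzvn,buw] -> 7 lines: pxlds ntji okqe euzvn buw dop vnj
Hunk 5: at line 2 remove [okqe] add [jok,cfdl,xakw] -> 9 lines: pxlds ntji jok cfdl xakw euzvn buw dop vnj
Hunk 6: at line 3 remove [xakw] add [hmwwg,lpmq,tla] -> 11 lines: pxlds ntji jok cfdl hmwwg lpmq tla euzvn buw dop vnj
Hunk 7: at line 3 remove [cfdl] add [fqhb] -> 11 lines: pxlds ntji jok fqhb hmwwg lpmq tla euzvn buw dop vnj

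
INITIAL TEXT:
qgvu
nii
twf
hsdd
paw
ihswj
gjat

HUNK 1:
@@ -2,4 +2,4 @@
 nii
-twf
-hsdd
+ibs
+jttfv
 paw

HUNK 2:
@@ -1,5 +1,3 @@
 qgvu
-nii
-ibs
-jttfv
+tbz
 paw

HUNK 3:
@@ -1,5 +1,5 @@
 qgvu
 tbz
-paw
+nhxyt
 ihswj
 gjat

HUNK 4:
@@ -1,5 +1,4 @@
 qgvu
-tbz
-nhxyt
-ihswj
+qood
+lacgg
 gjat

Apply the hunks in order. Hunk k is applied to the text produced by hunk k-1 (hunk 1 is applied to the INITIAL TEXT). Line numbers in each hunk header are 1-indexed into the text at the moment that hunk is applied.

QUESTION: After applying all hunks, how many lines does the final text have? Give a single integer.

Hunk 1: at line 2 remove [twf,hsdd] add [ibs,jttfv] -> 7 lines: qgvu nii ibs jttfv paw ihswj gjat
Hunk 2: at line 1 remove [nii,ibs,jttfv] add [tbz] -> 5 lines: qgvu tbz paw ihswj gjat
Hunk 3: at line 1 remove [paw] add [nhxyt] -> 5 lines: qgvu tbz nhxyt ihswj gjat
Hunk 4: at line 1 remove [tbz,nhxyt,ihswj] add [qood,lacgg] -> 4 lines: qgvu qood lacgg gjat
Final line count: 4

Answer: 4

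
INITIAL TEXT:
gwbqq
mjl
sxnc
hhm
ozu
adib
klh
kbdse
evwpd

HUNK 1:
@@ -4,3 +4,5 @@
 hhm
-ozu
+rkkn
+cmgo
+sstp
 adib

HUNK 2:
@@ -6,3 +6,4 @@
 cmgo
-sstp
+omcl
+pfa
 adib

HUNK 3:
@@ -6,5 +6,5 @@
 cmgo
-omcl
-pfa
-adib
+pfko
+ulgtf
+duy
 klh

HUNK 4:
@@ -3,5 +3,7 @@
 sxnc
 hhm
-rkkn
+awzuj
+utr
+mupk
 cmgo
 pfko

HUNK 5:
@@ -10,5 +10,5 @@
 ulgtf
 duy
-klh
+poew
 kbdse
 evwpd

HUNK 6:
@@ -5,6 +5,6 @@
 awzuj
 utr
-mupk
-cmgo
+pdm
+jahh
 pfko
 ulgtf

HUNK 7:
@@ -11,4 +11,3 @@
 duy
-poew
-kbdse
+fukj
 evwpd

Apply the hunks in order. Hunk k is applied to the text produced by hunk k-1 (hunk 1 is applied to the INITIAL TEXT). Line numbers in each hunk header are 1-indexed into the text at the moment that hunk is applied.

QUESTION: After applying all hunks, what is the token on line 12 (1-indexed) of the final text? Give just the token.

Answer: fukj

Derivation:
Hunk 1: at line 4 remove [ozu] add [rkkn,cmgo,sstp] -> 11 lines: gwbqq mjl sxnc hhm rkkn cmgo sstp adib klh kbdse evwpd
Hunk 2: at line 6 remove [sstp] add [omcl,pfa] -> 12 lines: gwbqq mjl sxnc hhm rkkn cmgo omcl pfa adib klh kbdse evwpd
Hunk 3: at line 6 remove [omcl,pfa,adib] add [pfko,ulgtf,duy] -> 12 lines: gwbqq mjl sxnc hhm rkkn cmgo pfko ulgtf duy klh kbdse evwpd
Hunk 4: at line 3 remove [rkkn] add [awzuj,utr,mupk] -> 14 lines: gwbqq mjl sxnc hhm awzuj utr mupk cmgo pfko ulgtf duy klh kbdse evwpd
Hunk 5: at line 10 remove [klh] add [poew] -> 14 lines: gwbqq mjl sxnc hhm awzuj utr mupk cmgo pfko ulgtf duy poew kbdse evwpd
Hunk 6: at line 5 remove [mupk,cmgo] add [pdm,jahh] -> 14 lines: gwbqq mjl sxnc hhm awzuj utr pdm jahh pfko ulgtf duy poew kbdse evwpd
Hunk 7: at line 11 remove [poew,kbdse] add [fukj] -> 13 lines: gwbqq mjl sxnc hhm awzuj utr pdm jahh pfko ulgtf duy fukj evwpd
Final line 12: fukj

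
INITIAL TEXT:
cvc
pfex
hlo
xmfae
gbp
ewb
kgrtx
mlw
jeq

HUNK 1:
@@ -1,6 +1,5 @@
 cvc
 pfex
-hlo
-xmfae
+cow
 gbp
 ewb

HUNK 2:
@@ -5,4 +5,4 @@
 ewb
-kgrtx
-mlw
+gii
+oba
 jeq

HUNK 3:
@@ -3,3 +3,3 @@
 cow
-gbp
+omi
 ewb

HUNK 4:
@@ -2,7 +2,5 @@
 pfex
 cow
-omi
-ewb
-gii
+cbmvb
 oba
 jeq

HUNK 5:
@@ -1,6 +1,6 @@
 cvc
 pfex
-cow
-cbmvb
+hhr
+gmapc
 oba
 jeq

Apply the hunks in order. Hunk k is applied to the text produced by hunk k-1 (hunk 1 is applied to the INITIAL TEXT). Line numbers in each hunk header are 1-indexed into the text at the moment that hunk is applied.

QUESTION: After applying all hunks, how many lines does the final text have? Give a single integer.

Hunk 1: at line 1 remove [hlo,xmfae] add [cow] -> 8 lines: cvc pfex cow gbp ewb kgrtx mlw jeq
Hunk 2: at line 5 remove [kgrtx,mlw] add [gii,oba] -> 8 lines: cvc pfex cow gbp ewb gii oba jeq
Hunk 3: at line 3 remove [gbp] add [omi] -> 8 lines: cvc pfex cow omi ewb gii oba jeq
Hunk 4: at line 2 remove [omi,ewb,gii] add [cbmvb] -> 6 lines: cvc pfex cow cbmvb oba jeq
Hunk 5: at line 1 remove [cow,cbmvb] add [hhr,gmapc] -> 6 lines: cvc pfex hhr gmapc oba jeq
Final line count: 6

Answer: 6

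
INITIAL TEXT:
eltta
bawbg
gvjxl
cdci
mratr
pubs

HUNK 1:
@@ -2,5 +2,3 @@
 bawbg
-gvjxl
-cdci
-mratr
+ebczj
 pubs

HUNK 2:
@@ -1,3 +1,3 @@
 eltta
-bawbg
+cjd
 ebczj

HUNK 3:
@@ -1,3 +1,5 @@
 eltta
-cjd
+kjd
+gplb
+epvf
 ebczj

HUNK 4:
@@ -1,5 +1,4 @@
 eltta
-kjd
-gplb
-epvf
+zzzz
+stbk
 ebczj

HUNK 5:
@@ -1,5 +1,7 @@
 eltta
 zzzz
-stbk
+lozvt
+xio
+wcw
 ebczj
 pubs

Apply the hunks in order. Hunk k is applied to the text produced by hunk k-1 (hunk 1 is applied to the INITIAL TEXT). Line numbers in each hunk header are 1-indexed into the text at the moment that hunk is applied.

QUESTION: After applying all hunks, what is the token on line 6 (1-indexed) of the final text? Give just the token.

Answer: ebczj

Derivation:
Hunk 1: at line 2 remove [gvjxl,cdci,mratr] add [ebczj] -> 4 lines: eltta bawbg ebczj pubs
Hunk 2: at line 1 remove [bawbg] add [cjd] -> 4 lines: eltta cjd ebczj pubs
Hunk 3: at line 1 remove [cjd] add [kjd,gplb,epvf] -> 6 lines: eltta kjd gplb epvf ebczj pubs
Hunk 4: at line 1 remove [kjd,gplb,epvf] add [zzzz,stbk] -> 5 lines: eltta zzzz stbk ebczj pubs
Hunk 5: at line 1 remove [stbk] add [lozvt,xio,wcw] -> 7 lines: eltta zzzz lozvt xio wcw ebczj pubs
Final line 6: ebczj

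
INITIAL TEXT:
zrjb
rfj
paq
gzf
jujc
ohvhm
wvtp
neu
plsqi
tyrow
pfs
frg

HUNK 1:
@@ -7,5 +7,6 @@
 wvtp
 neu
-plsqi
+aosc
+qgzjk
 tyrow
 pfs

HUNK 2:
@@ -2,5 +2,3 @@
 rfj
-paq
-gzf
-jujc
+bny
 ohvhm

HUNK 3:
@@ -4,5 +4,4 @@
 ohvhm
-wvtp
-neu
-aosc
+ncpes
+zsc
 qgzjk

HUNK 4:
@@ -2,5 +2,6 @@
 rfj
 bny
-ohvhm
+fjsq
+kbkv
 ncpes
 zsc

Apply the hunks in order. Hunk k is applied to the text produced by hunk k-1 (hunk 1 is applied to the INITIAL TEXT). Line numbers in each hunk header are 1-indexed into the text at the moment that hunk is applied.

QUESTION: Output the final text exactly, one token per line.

Hunk 1: at line 7 remove [plsqi] add [aosc,qgzjk] -> 13 lines: zrjb rfj paq gzf jujc ohvhm wvtp neu aosc qgzjk tyrow pfs frg
Hunk 2: at line 2 remove [paq,gzf,jujc] add [bny] -> 11 lines: zrjb rfj bny ohvhm wvtp neu aosc qgzjk tyrow pfs frg
Hunk 3: at line 4 remove [wvtp,neu,aosc] add [ncpes,zsc] -> 10 lines: zrjb rfj bny ohvhm ncpes zsc qgzjk tyrow pfs frg
Hunk 4: at line 2 remove [ohvhm] add [fjsq,kbkv] -> 11 lines: zrjb rfj bny fjsq kbkv ncpes zsc qgzjk tyrow pfs frg

Answer: zrjb
rfj
bny
fjsq
kbkv
ncpes
zsc
qgzjk
tyrow
pfs
frg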